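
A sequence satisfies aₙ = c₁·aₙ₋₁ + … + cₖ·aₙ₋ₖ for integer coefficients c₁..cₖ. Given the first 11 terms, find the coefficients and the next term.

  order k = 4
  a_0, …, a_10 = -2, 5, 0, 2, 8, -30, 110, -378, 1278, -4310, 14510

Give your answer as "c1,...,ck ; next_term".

-3,2,2,-2 ; -48838

  a_4 = -3·2 + 2·0 + 2·5 + -2·-2 = 8
  a_5 = -3·8 + 2·2 + 2·0 + -2·5 = -30
  a_6 = -3·-30 + 2·8 + 2·2 + -2·0 = 110
  a_7 = -3·110 + 2·-30 + 2·8 + -2·2 = -378
  a_8 = -3·-378 + 2·110 + 2·-30 + -2·8 = 1278
  a_9 = -3·1278 + 2·-378 + 2·110 + -2·-30 = -4310
  a_10 = -3·-4310 + 2·1278 + 2·-378 + -2·110 = 14510
  a_11 = -3·14510 + 2·-4310 + 2·1278 + -2·-378 = -48838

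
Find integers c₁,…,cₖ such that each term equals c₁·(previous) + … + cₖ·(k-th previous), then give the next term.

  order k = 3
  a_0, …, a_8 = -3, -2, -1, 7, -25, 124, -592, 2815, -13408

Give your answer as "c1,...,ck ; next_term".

  a_3 = -4·-1 + 3·-2 + -3·-3 = 7
  a_4 = -4·7 + 3·-1 + -3·-2 = -25
  a_5 = -4·-25 + 3·7 + -3·-1 = 124
  a_6 = -4·124 + 3·-25 + -3·7 = -592
  a_7 = -4·-592 + 3·124 + -3·-25 = 2815
  a_8 = -4·2815 + 3·-592 + -3·124 = -13408
  a_9 = -4·-13408 + 3·2815 + -3·-592 = 63853

-4,3,-3 ; 63853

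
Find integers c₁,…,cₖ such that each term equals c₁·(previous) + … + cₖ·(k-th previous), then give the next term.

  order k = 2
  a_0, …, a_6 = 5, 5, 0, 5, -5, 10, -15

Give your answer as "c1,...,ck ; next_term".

  a_2 = -1·5 + 1·5 = 0
  a_3 = -1·0 + 1·5 = 5
  a_4 = -1·5 + 1·0 = -5
  a_5 = -1·-5 + 1·5 = 10
  a_6 = -1·10 + 1·-5 = -15
  a_7 = -1·-15 + 1·10 = 25

-1,1 ; 25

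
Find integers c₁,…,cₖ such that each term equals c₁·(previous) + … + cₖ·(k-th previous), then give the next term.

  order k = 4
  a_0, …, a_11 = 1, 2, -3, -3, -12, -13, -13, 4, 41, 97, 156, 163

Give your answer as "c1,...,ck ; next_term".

  a_4 = 1·-3 + 1·-3 + -2·2 + -2·1 = -12
  a_5 = 1·-12 + 1·-3 + -2·-3 + -2·2 = -13
  a_6 = 1·-13 + 1·-12 + -2·-3 + -2·-3 = -13
  a_7 = 1·-13 + 1·-13 + -2·-12 + -2·-3 = 4
  a_8 = 1·4 + 1·-13 + -2·-13 + -2·-12 = 41
  a_9 = 1·41 + 1·4 + -2·-13 + -2·-13 = 97
  a_10 = 1·97 + 1·41 + -2·4 + -2·-13 = 156
  a_11 = 1·156 + 1·97 + -2·41 + -2·4 = 163
  a_12 = 1·163 + 1·156 + -2·97 + -2·41 = 43

1,1,-2,-2 ; 43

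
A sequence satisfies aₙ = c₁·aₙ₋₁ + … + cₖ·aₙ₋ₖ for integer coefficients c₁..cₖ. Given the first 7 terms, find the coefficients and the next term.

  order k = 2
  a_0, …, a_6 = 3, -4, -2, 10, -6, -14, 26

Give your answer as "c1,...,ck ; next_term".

-1,-2 ; 2

  a_2 = -1·-4 + -2·3 = -2
  a_3 = -1·-2 + -2·-4 = 10
  a_4 = -1·10 + -2·-2 = -6
  a_5 = -1·-6 + -2·10 = -14
  a_6 = -1·-14 + -2·-6 = 26
  a_7 = -1·26 + -2·-14 = 2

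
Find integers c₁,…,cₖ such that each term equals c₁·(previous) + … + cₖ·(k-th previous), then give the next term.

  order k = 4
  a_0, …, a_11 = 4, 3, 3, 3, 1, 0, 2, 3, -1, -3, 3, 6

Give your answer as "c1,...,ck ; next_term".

  a_4 = 0·3 + -1·3 + 0·3 + 1·4 = 1
  a_5 = 0·1 + -1·3 + 0·3 + 1·3 = 0
  a_6 = 0·0 + -1·1 + 0·3 + 1·3 = 2
  a_7 = 0·2 + -1·0 + 0·1 + 1·3 = 3
  a_8 = 0·3 + -1·2 + 0·0 + 1·1 = -1
  a_9 = 0·-1 + -1·3 + 0·2 + 1·0 = -3
  a_10 = 0·-3 + -1·-1 + 0·3 + 1·2 = 3
  a_11 = 0·3 + -1·-3 + 0·-1 + 1·3 = 6
  a_12 = 0·6 + -1·3 + 0·-3 + 1·-1 = -4

0,-1,0,1 ; -4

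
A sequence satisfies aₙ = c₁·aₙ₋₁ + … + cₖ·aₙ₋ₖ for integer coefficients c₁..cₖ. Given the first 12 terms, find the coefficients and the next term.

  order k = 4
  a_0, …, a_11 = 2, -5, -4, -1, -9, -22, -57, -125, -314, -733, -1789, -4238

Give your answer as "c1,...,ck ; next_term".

1,3,0,2 ; -10233

  a_4 = 1·-1 + 3·-4 + 0·-5 + 2·2 = -9
  a_5 = 1·-9 + 3·-1 + 0·-4 + 2·-5 = -22
  a_6 = 1·-22 + 3·-9 + 0·-1 + 2·-4 = -57
  a_7 = 1·-57 + 3·-22 + 0·-9 + 2·-1 = -125
  a_8 = 1·-125 + 3·-57 + 0·-22 + 2·-9 = -314
  a_9 = 1·-314 + 3·-125 + 0·-57 + 2·-22 = -733
  a_10 = 1·-733 + 3·-314 + 0·-125 + 2·-57 = -1789
  a_11 = 1·-1789 + 3·-733 + 0·-314 + 2·-125 = -4238
  a_12 = 1·-4238 + 3·-1789 + 0·-733 + 2·-314 = -10233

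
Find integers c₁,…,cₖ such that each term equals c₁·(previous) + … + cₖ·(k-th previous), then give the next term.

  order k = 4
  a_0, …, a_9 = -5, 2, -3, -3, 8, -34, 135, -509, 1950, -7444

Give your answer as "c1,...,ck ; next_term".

-3,3,-1,-2 ; 28421

  a_4 = -3·-3 + 3·-3 + -1·2 + -2·-5 = 8
  a_5 = -3·8 + 3·-3 + -1·-3 + -2·2 = -34
  a_6 = -3·-34 + 3·8 + -1·-3 + -2·-3 = 135
  a_7 = -3·135 + 3·-34 + -1·8 + -2·-3 = -509
  a_8 = -3·-509 + 3·135 + -1·-34 + -2·8 = 1950
  a_9 = -3·1950 + 3·-509 + -1·135 + -2·-34 = -7444
  a_10 = -3·-7444 + 3·1950 + -1·-509 + -2·135 = 28421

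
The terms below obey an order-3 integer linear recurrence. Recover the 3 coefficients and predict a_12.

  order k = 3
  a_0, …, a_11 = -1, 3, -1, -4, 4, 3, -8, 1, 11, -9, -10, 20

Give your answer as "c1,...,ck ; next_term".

  a_3 = 0·-1 + -1·3 + 1·-1 = -4
  a_4 = 0·-4 + -1·-1 + 1·3 = 4
  a_5 = 0·4 + -1·-4 + 1·-1 = 3
  a_6 = 0·3 + -1·4 + 1·-4 = -8
  a_7 = 0·-8 + -1·3 + 1·4 = 1
  a_8 = 0·1 + -1·-8 + 1·3 = 11
  a_9 = 0·11 + -1·1 + 1·-8 = -9
  a_10 = 0·-9 + -1·11 + 1·1 = -10
  a_11 = 0·-10 + -1·-9 + 1·11 = 20
  a_12 = 0·20 + -1·-10 + 1·-9 = 1

0,-1,1 ; 1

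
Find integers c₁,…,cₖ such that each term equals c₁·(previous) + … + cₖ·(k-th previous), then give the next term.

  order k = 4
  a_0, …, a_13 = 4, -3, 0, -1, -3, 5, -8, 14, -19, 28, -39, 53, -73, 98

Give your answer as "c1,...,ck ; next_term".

  a_4 = -1·-1 + 1·0 + 0·-3 + -1·4 = -3
  a_5 = -1·-3 + 1·-1 + 0·0 + -1·-3 = 5
  a_6 = -1·5 + 1·-3 + 0·-1 + -1·0 = -8
  a_7 = -1·-8 + 1·5 + 0·-3 + -1·-1 = 14
  a_8 = -1·14 + 1·-8 + 0·5 + -1·-3 = -19
  a_9 = -1·-19 + 1·14 + 0·-8 + -1·5 = 28
  a_10 = -1·28 + 1·-19 + 0·14 + -1·-8 = -39
  a_11 = -1·-39 + 1·28 + 0·-19 + -1·14 = 53
  a_12 = -1·53 + 1·-39 + 0·28 + -1·-19 = -73
  a_13 = -1·-73 + 1·53 + 0·-39 + -1·28 = 98
  a_14 = -1·98 + 1·-73 + 0·53 + -1·-39 = -132

-1,1,0,-1 ; -132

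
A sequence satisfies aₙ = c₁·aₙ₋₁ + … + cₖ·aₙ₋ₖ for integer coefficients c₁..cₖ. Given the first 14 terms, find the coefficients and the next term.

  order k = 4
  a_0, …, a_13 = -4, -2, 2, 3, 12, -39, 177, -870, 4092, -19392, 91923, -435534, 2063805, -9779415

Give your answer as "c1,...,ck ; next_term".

-4,3,-3,-3 ; 46339908

  a_4 = -4·3 + 3·2 + -3·-2 + -3·-4 = 12
  a_5 = -4·12 + 3·3 + -3·2 + -3·-2 = -39
  a_6 = -4·-39 + 3·12 + -3·3 + -3·2 = 177
  a_7 = -4·177 + 3·-39 + -3·12 + -3·3 = -870
  a_8 = -4·-870 + 3·177 + -3·-39 + -3·12 = 4092
  a_9 = -4·4092 + 3·-870 + -3·177 + -3·-39 = -19392
  a_10 = -4·-19392 + 3·4092 + -3·-870 + -3·177 = 91923
  a_11 = -4·91923 + 3·-19392 + -3·4092 + -3·-870 = -435534
  a_12 = -4·-435534 + 3·91923 + -3·-19392 + -3·4092 = 2063805
  a_13 = -4·2063805 + 3·-435534 + -3·91923 + -3·-19392 = -9779415
  a_14 = -4·-9779415 + 3·2063805 + -3·-435534 + -3·91923 = 46339908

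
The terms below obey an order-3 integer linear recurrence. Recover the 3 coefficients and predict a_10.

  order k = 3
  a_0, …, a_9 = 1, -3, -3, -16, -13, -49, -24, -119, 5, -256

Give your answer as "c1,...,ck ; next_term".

1,3,-4 ; 235

  a_3 = 1·-3 + 3·-3 + -4·1 = -16
  a_4 = 1·-16 + 3·-3 + -4·-3 = -13
  a_5 = 1·-13 + 3·-16 + -4·-3 = -49
  a_6 = 1·-49 + 3·-13 + -4·-16 = -24
  a_7 = 1·-24 + 3·-49 + -4·-13 = -119
  a_8 = 1·-119 + 3·-24 + -4·-49 = 5
  a_9 = 1·5 + 3·-119 + -4·-24 = -256
  a_10 = 1·-256 + 3·5 + -4·-119 = 235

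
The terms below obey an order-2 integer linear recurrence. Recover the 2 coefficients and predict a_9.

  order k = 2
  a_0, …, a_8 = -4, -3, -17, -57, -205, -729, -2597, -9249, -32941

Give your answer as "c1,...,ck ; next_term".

  a_2 = 3·-3 + 2·-4 = -17
  a_3 = 3·-17 + 2·-3 = -57
  a_4 = 3·-57 + 2·-17 = -205
  a_5 = 3·-205 + 2·-57 = -729
  a_6 = 3·-729 + 2·-205 = -2597
  a_7 = 3·-2597 + 2·-729 = -9249
  a_8 = 3·-9249 + 2·-2597 = -32941
  a_9 = 3·-32941 + 2·-9249 = -117321

3,2 ; -117321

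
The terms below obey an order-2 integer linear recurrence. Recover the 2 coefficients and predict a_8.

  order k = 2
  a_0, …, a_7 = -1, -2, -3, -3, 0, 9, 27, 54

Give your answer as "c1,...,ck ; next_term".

3,-3 ; 81

  a_2 = 3·-2 + -3·-1 = -3
  a_3 = 3·-3 + -3·-2 = -3
  a_4 = 3·-3 + -3·-3 = 0
  a_5 = 3·0 + -3·-3 = 9
  a_6 = 3·9 + -3·0 = 27
  a_7 = 3·27 + -3·9 = 54
  a_8 = 3·54 + -3·27 = 81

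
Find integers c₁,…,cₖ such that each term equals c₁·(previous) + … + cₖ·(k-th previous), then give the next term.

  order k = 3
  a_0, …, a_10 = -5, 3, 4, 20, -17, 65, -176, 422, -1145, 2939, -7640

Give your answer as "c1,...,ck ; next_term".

  a_3 = -1·4 + 3·3 + -3·-5 = 20
  a_4 = -1·20 + 3·4 + -3·3 = -17
  a_5 = -1·-17 + 3·20 + -3·4 = 65
  a_6 = -1·65 + 3·-17 + -3·20 = -176
  a_7 = -1·-176 + 3·65 + -3·-17 = 422
  a_8 = -1·422 + 3·-176 + -3·65 = -1145
  a_9 = -1·-1145 + 3·422 + -3·-176 = 2939
  a_10 = -1·2939 + 3·-1145 + -3·422 = -7640
  a_11 = -1·-7640 + 3·2939 + -3·-1145 = 19892

-1,3,-3 ; 19892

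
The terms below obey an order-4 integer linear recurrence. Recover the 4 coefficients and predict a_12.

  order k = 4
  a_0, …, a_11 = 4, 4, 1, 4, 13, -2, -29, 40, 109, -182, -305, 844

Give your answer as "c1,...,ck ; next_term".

0,-3,2,2 ; 769

  a_4 = 0·4 + -3·1 + 2·4 + 2·4 = 13
  a_5 = 0·13 + -3·4 + 2·1 + 2·4 = -2
  a_6 = 0·-2 + -3·13 + 2·4 + 2·1 = -29
  a_7 = 0·-29 + -3·-2 + 2·13 + 2·4 = 40
  a_8 = 0·40 + -3·-29 + 2·-2 + 2·13 = 109
  a_9 = 0·109 + -3·40 + 2·-29 + 2·-2 = -182
  a_10 = 0·-182 + -3·109 + 2·40 + 2·-29 = -305
  a_11 = 0·-305 + -3·-182 + 2·109 + 2·40 = 844
  a_12 = 0·844 + -3·-305 + 2·-182 + 2·109 = 769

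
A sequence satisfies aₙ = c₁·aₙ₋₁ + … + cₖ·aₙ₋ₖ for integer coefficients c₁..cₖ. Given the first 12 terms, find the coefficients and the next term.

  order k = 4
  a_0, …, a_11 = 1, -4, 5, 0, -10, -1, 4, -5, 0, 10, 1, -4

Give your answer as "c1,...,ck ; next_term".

1,-1,1,-1 ; 5

  a_4 = 1·0 + -1·5 + 1·-4 + -1·1 = -10
  a_5 = 1·-10 + -1·0 + 1·5 + -1·-4 = -1
  a_6 = 1·-1 + -1·-10 + 1·0 + -1·5 = 4
  a_7 = 1·4 + -1·-1 + 1·-10 + -1·0 = -5
  a_8 = 1·-5 + -1·4 + 1·-1 + -1·-10 = 0
  a_9 = 1·0 + -1·-5 + 1·4 + -1·-1 = 10
  a_10 = 1·10 + -1·0 + 1·-5 + -1·4 = 1
  a_11 = 1·1 + -1·10 + 1·0 + -1·-5 = -4
  a_12 = 1·-4 + -1·1 + 1·10 + -1·0 = 5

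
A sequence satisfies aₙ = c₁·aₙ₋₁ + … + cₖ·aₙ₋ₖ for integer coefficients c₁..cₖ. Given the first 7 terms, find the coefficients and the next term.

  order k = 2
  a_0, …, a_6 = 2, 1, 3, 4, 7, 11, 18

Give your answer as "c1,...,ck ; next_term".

1,1 ; 29

  a_2 = 1·1 + 1·2 = 3
  a_3 = 1·3 + 1·1 = 4
  a_4 = 1·4 + 1·3 = 7
  a_5 = 1·7 + 1·4 = 11
  a_6 = 1·11 + 1·7 = 18
  a_7 = 1·18 + 1·11 = 29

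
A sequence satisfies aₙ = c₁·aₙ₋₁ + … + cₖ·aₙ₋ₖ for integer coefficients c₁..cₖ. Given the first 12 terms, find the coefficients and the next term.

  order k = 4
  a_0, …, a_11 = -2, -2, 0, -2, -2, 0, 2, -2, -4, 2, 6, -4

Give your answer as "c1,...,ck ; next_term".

0,-1,0,1 ; -10

  a_4 = 0·-2 + -1·0 + 0·-2 + 1·-2 = -2
  a_5 = 0·-2 + -1·-2 + 0·0 + 1·-2 = 0
  a_6 = 0·0 + -1·-2 + 0·-2 + 1·0 = 2
  a_7 = 0·2 + -1·0 + 0·-2 + 1·-2 = -2
  a_8 = 0·-2 + -1·2 + 0·0 + 1·-2 = -4
  a_9 = 0·-4 + -1·-2 + 0·2 + 1·0 = 2
  a_10 = 0·2 + -1·-4 + 0·-2 + 1·2 = 6
  a_11 = 0·6 + -1·2 + 0·-4 + 1·-2 = -4
  a_12 = 0·-4 + -1·6 + 0·2 + 1·-4 = -10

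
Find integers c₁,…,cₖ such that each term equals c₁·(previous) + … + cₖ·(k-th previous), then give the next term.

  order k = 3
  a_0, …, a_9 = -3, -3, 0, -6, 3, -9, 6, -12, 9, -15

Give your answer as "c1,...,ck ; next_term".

  a_3 = -1·0 + 1·-3 + 1·-3 = -6
  a_4 = -1·-6 + 1·0 + 1·-3 = 3
  a_5 = -1·3 + 1·-6 + 1·0 = -9
  a_6 = -1·-9 + 1·3 + 1·-6 = 6
  a_7 = -1·6 + 1·-9 + 1·3 = -12
  a_8 = -1·-12 + 1·6 + 1·-9 = 9
  a_9 = -1·9 + 1·-12 + 1·6 = -15
  a_10 = -1·-15 + 1·9 + 1·-12 = 12

-1,1,1 ; 12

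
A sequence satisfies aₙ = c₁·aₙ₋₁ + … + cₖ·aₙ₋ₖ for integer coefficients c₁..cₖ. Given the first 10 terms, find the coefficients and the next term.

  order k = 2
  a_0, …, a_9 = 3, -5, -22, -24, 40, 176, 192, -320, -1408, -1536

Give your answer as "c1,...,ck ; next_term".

  a_2 = 2·-5 + -4·3 = -22
  a_3 = 2·-22 + -4·-5 = -24
  a_4 = 2·-24 + -4·-22 = 40
  a_5 = 2·40 + -4·-24 = 176
  a_6 = 2·176 + -4·40 = 192
  a_7 = 2·192 + -4·176 = -320
  a_8 = 2·-320 + -4·192 = -1408
  a_9 = 2·-1408 + -4·-320 = -1536
  a_10 = 2·-1536 + -4·-1408 = 2560

2,-4 ; 2560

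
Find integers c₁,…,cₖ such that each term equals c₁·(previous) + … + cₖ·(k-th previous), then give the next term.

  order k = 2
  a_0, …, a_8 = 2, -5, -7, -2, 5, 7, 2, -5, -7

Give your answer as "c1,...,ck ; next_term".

1,-1 ; -2

  a_2 = 1·-5 + -1·2 = -7
  a_3 = 1·-7 + -1·-5 = -2
  a_4 = 1·-2 + -1·-7 = 5
  a_5 = 1·5 + -1·-2 = 7
  a_6 = 1·7 + -1·5 = 2
  a_7 = 1·2 + -1·7 = -5
  a_8 = 1·-5 + -1·2 = -7
  a_9 = 1·-7 + -1·-5 = -2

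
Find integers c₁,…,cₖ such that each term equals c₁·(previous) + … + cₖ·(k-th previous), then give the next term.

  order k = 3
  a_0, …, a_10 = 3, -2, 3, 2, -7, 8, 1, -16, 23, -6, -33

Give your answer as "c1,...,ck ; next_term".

  a_3 = -1·3 + -1·-2 + 1·3 = 2
  a_4 = -1·2 + -1·3 + 1·-2 = -7
  a_5 = -1·-7 + -1·2 + 1·3 = 8
  a_6 = -1·8 + -1·-7 + 1·2 = 1
  a_7 = -1·1 + -1·8 + 1·-7 = -16
  a_8 = -1·-16 + -1·1 + 1·8 = 23
  a_9 = -1·23 + -1·-16 + 1·1 = -6
  a_10 = -1·-6 + -1·23 + 1·-16 = -33
  a_11 = -1·-33 + -1·-6 + 1·23 = 62

-1,-1,1 ; 62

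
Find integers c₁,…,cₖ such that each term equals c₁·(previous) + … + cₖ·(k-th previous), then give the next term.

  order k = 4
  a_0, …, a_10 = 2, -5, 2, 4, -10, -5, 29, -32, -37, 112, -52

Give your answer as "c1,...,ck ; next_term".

  a_4 = -1·4 + -1·2 + 2·-5 + 3·2 = -10
  a_5 = -1·-10 + -1·4 + 2·2 + 3·-5 = -5
  a_6 = -1·-5 + -1·-10 + 2·4 + 3·2 = 29
  a_7 = -1·29 + -1·-5 + 2·-10 + 3·4 = -32
  a_8 = -1·-32 + -1·29 + 2·-5 + 3·-10 = -37
  a_9 = -1·-37 + -1·-32 + 2·29 + 3·-5 = 112
  a_10 = -1·112 + -1·-37 + 2·-32 + 3·29 = -52
  a_11 = -1·-52 + -1·112 + 2·-37 + 3·-32 = -230

-1,-1,2,3 ; -230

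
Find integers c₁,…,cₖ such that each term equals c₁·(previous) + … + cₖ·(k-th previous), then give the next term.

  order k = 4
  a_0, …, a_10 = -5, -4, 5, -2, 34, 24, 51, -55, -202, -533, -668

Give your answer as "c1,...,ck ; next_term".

1,1,-4,-3 ; -228

  a_4 = 1·-2 + 1·5 + -4·-4 + -3·-5 = 34
  a_5 = 1·34 + 1·-2 + -4·5 + -3·-4 = 24
  a_6 = 1·24 + 1·34 + -4·-2 + -3·5 = 51
  a_7 = 1·51 + 1·24 + -4·34 + -3·-2 = -55
  a_8 = 1·-55 + 1·51 + -4·24 + -3·34 = -202
  a_9 = 1·-202 + 1·-55 + -4·51 + -3·24 = -533
  a_10 = 1·-533 + 1·-202 + -4·-55 + -3·51 = -668
  a_11 = 1·-668 + 1·-533 + -4·-202 + -3·-55 = -228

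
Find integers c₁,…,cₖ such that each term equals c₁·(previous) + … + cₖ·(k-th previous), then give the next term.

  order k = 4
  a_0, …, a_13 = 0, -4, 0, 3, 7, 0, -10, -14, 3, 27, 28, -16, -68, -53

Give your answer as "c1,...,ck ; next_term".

1,-1,-1,1 ; 59

  a_4 = 1·3 + -1·0 + -1·-4 + 1·0 = 7
  a_5 = 1·7 + -1·3 + -1·0 + 1·-4 = 0
  a_6 = 1·0 + -1·7 + -1·3 + 1·0 = -10
  a_7 = 1·-10 + -1·0 + -1·7 + 1·3 = -14
  a_8 = 1·-14 + -1·-10 + -1·0 + 1·7 = 3
  a_9 = 1·3 + -1·-14 + -1·-10 + 1·0 = 27
  a_10 = 1·27 + -1·3 + -1·-14 + 1·-10 = 28
  a_11 = 1·28 + -1·27 + -1·3 + 1·-14 = -16
  a_12 = 1·-16 + -1·28 + -1·27 + 1·3 = -68
  a_13 = 1·-68 + -1·-16 + -1·28 + 1·27 = -53
  a_14 = 1·-53 + -1·-68 + -1·-16 + 1·28 = 59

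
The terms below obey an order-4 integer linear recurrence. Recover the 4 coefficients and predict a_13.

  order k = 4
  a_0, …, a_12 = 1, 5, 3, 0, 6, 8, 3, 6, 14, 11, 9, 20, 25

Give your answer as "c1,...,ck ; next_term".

  a_4 = 0·0 + 0·3 + 1·5 + 1·1 = 6
  a_5 = 0·6 + 0·0 + 1·3 + 1·5 = 8
  a_6 = 0·8 + 0·6 + 1·0 + 1·3 = 3
  a_7 = 0·3 + 0·8 + 1·6 + 1·0 = 6
  a_8 = 0·6 + 0·3 + 1·8 + 1·6 = 14
  a_9 = 0·14 + 0·6 + 1·3 + 1·8 = 11
  a_10 = 0·11 + 0·14 + 1·6 + 1·3 = 9
  a_11 = 0·9 + 0·11 + 1·14 + 1·6 = 20
  a_12 = 0·20 + 0·9 + 1·11 + 1·14 = 25
  a_13 = 0·25 + 0·20 + 1·9 + 1·11 = 20

0,0,1,1 ; 20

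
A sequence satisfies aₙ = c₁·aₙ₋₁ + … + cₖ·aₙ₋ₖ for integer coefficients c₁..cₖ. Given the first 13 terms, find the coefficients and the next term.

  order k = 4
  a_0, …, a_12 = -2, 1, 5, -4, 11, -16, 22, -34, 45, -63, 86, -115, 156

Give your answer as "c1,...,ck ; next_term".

  a_4 = -1·-4 + 1·5 + 0·1 + -1·-2 = 11
  a_5 = -1·11 + 1·-4 + 0·5 + -1·1 = -16
  a_6 = -1·-16 + 1·11 + 0·-4 + -1·5 = 22
  a_7 = -1·22 + 1·-16 + 0·11 + -1·-4 = -34
  a_8 = -1·-34 + 1·22 + 0·-16 + -1·11 = 45
  a_9 = -1·45 + 1·-34 + 0·22 + -1·-16 = -63
  a_10 = -1·-63 + 1·45 + 0·-34 + -1·22 = 86
  a_11 = -1·86 + 1·-63 + 0·45 + -1·-34 = -115
  a_12 = -1·-115 + 1·86 + 0·-63 + -1·45 = 156
  a_13 = -1·156 + 1·-115 + 0·86 + -1·-63 = -208

-1,1,0,-1 ; -208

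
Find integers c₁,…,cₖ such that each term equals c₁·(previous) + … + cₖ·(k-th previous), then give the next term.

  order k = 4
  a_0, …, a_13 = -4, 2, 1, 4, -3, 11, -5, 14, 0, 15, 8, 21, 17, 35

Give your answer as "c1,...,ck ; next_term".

-1,1,2,1 ; 32

  a_4 = -1·4 + 1·1 + 2·2 + 1·-4 = -3
  a_5 = -1·-3 + 1·4 + 2·1 + 1·2 = 11
  a_6 = -1·11 + 1·-3 + 2·4 + 1·1 = -5
  a_7 = -1·-5 + 1·11 + 2·-3 + 1·4 = 14
  a_8 = -1·14 + 1·-5 + 2·11 + 1·-3 = 0
  a_9 = -1·0 + 1·14 + 2·-5 + 1·11 = 15
  a_10 = -1·15 + 1·0 + 2·14 + 1·-5 = 8
  a_11 = -1·8 + 1·15 + 2·0 + 1·14 = 21
  a_12 = -1·21 + 1·8 + 2·15 + 1·0 = 17
  a_13 = -1·17 + 1·21 + 2·8 + 1·15 = 35
  a_14 = -1·35 + 1·17 + 2·21 + 1·8 = 32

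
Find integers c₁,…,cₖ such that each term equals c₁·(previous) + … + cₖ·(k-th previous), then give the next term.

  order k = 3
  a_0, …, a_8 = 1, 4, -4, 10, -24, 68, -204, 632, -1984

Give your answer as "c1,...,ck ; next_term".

  a_3 = -4·-4 + -2·4 + 2·1 = 10
  a_4 = -4·10 + -2·-4 + 2·4 = -24
  a_5 = -4·-24 + -2·10 + 2·-4 = 68
  a_6 = -4·68 + -2·-24 + 2·10 = -204
  a_7 = -4·-204 + -2·68 + 2·-24 = 632
  a_8 = -4·632 + -2·-204 + 2·68 = -1984
  a_9 = -4·-1984 + -2·632 + 2·-204 = 6264

-4,-2,2 ; 6264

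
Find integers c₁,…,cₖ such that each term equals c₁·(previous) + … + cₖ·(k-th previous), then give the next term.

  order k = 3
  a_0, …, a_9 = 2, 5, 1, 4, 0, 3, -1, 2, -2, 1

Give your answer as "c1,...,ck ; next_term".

1,1,-1 ; -3

  a_3 = 1·1 + 1·5 + -1·2 = 4
  a_4 = 1·4 + 1·1 + -1·5 = 0
  a_5 = 1·0 + 1·4 + -1·1 = 3
  a_6 = 1·3 + 1·0 + -1·4 = -1
  a_7 = 1·-1 + 1·3 + -1·0 = 2
  a_8 = 1·2 + 1·-1 + -1·3 = -2
  a_9 = 1·-2 + 1·2 + -1·-1 = 1
  a_10 = 1·1 + 1·-2 + -1·2 = -3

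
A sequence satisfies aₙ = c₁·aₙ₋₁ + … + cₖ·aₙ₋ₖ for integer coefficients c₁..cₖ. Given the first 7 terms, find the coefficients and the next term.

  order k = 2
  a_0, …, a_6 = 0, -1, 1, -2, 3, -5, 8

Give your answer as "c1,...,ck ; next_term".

  a_2 = -1·-1 + 1·0 = 1
  a_3 = -1·1 + 1·-1 = -2
  a_4 = -1·-2 + 1·1 = 3
  a_5 = -1·3 + 1·-2 = -5
  a_6 = -1·-5 + 1·3 = 8
  a_7 = -1·8 + 1·-5 = -13

-1,1 ; -13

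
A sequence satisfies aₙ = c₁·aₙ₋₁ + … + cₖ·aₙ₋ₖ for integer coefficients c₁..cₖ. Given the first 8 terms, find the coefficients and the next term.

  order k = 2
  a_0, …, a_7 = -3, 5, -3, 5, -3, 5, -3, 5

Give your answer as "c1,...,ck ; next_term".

0,1 ; -3

  a_2 = 0·5 + 1·-3 = -3
  a_3 = 0·-3 + 1·5 = 5
  a_4 = 0·5 + 1·-3 = -3
  a_5 = 0·-3 + 1·5 = 5
  a_6 = 0·5 + 1·-3 = -3
  a_7 = 0·-3 + 1·5 = 5
  a_8 = 0·5 + 1·-3 = -3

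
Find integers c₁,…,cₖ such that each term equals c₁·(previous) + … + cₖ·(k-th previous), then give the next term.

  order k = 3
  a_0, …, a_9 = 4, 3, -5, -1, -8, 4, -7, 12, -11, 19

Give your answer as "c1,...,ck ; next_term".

  a_3 = 0·-5 + 1·3 + -1·4 = -1
  a_4 = 0·-1 + 1·-5 + -1·3 = -8
  a_5 = 0·-8 + 1·-1 + -1·-5 = 4
  a_6 = 0·4 + 1·-8 + -1·-1 = -7
  a_7 = 0·-7 + 1·4 + -1·-8 = 12
  a_8 = 0·12 + 1·-7 + -1·4 = -11
  a_9 = 0·-11 + 1·12 + -1·-7 = 19
  a_10 = 0·19 + 1·-11 + -1·12 = -23

0,1,-1 ; -23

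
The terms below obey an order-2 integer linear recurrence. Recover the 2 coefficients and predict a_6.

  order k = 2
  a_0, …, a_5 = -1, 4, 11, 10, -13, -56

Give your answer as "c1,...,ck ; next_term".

  a_2 = 2·4 + -3·-1 = 11
  a_3 = 2·11 + -3·4 = 10
  a_4 = 2·10 + -3·11 = -13
  a_5 = 2·-13 + -3·10 = -56
  a_6 = 2·-56 + -3·-13 = -73

2,-3 ; -73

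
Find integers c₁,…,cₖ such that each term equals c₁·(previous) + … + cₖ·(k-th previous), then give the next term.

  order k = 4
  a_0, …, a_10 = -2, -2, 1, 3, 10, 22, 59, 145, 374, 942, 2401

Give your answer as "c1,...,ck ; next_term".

2,2,-2,1 ; 6083

  a_4 = 2·3 + 2·1 + -2·-2 + 1·-2 = 10
  a_5 = 2·10 + 2·3 + -2·1 + 1·-2 = 22
  a_6 = 2·22 + 2·10 + -2·3 + 1·1 = 59
  a_7 = 2·59 + 2·22 + -2·10 + 1·3 = 145
  a_8 = 2·145 + 2·59 + -2·22 + 1·10 = 374
  a_9 = 2·374 + 2·145 + -2·59 + 1·22 = 942
  a_10 = 2·942 + 2·374 + -2·145 + 1·59 = 2401
  a_11 = 2·2401 + 2·942 + -2·374 + 1·145 = 6083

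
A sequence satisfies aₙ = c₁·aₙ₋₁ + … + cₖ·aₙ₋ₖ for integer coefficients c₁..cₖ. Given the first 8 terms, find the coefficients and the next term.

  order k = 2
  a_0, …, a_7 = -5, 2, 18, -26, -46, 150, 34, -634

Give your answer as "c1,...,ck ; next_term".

  a_2 = -1·2 + -4·-5 = 18
  a_3 = -1·18 + -4·2 = -26
  a_4 = -1·-26 + -4·18 = -46
  a_5 = -1·-46 + -4·-26 = 150
  a_6 = -1·150 + -4·-46 = 34
  a_7 = -1·34 + -4·150 = -634
  a_8 = -1·-634 + -4·34 = 498

-1,-4 ; 498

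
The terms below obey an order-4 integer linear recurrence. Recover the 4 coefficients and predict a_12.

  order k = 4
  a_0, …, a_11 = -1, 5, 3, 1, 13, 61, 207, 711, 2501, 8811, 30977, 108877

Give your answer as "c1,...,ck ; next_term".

3,1,2,3 ; 382733

  a_4 = 3·1 + 1·3 + 2·5 + 3·-1 = 13
  a_5 = 3·13 + 1·1 + 2·3 + 3·5 = 61
  a_6 = 3·61 + 1·13 + 2·1 + 3·3 = 207
  a_7 = 3·207 + 1·61 + 2·13 + 3·1 = 711
  a_8 = 3·711 + 1·207 + 2·61 + 3·13 = 2501
  a_9 = 3·2501 + 1·711 + 2·207 + 3·61 = 8811
  a_10 = 3·8811 + 1·2501 + 2·711 + 3·207 = 30977
  a_11 = 3·30977 + 1·8811 + 2·2501 + 3·711 = 108877
  a_12 = 3·108877 + 1·30977 + 2·8811 + 3·2501 = 382733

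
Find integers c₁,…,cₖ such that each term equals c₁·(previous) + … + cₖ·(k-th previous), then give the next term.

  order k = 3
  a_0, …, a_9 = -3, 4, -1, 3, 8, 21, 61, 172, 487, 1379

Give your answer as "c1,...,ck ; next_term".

2,2,1 ; 3904

  a_3 = 2·-1 + 2·4 + 1·-3 = 3
  a_4 = 2·3 + 2·-1 + 1·4 = 8
  a_5 = 2·8 + 2·3 + 1·-1 = 21
  a_6 = 2·21 + 2·8 + 1·3 = 61
  a_7 = 2·61 + 2·21 + 1·8 = 172
  a_8 = 2·172 + 2·61 + 1·21 = 487
  a_9 = 2·487 + 2·172 + 1·61 = 1379
  a_10 = 2·1379 + 2·487 + 1·172 = 3904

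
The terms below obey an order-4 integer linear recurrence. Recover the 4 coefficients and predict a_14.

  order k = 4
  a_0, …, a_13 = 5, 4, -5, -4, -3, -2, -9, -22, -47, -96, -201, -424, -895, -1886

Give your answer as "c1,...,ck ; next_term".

2,0,0,1 ; -3973

  a_4 = 2·-4 + 0·-5 + 0·4 + 1·5 = -3
  a_5 = 2·-3 + 0·-4 + 0·-5 + 1·4 = -2
  a_6 = 2·-2 + 0·-3 + 0·-4 + 1·-5 = -9
  a_7 = 2·-9 + 0·-2 + 0·-3 + 1·-4 = -22
  a_8 = 2·-22 + 0·-9 + 0·-2 + 1·-3 = -47
  a_9 = 2·-47 + 0·-22 + 0·-9 + 1·-2 = -96
  a_10 = 2·-96 + 0·-47 + 0·-22 + 1·-9 = -201
  a_11 = 2·-201 + 0·-96 + 0·-47 + 1·-22 = -424
  a_12 = 2·-424 + 0·-201 + 0·-96 + 1·-47 = -895
  a_13 = 2·-895 + 0·-424 + 0·-201 + 1·-96 = -1886
  a_14 = 2·-1886 + 0·-895 + 0·-424 + 1·-201 = -3973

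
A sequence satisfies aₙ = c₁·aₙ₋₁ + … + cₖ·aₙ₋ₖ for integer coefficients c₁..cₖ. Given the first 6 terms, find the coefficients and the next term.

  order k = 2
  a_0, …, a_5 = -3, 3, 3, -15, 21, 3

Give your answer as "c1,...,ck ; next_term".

  a_2 = -2·3 + -3·-3 = 3
  a_3 = -2·3 + -3·3 = -15
  a_4 = -2·-15 + -3·3 = 21
  a_5 = -2·21 + -3·-15 = 3
  a_6 = -2·3 + -3·21 = -69

-2,-3 ; -69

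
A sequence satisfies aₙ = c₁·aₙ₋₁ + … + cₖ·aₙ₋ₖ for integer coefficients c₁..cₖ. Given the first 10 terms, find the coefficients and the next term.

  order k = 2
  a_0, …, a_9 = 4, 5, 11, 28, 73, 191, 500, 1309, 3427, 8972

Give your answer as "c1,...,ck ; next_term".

  a_2 = 3·5 + -1·4 = 11
  a_3 = 3·11 + -1·5 = 28
  a_4 = 3·28 + -1·11 = 73
  a_5 = 3·73 + -1·28 = 191
  a_6 = 3·191 + -1·73 = 500
  a_7 = 3·500 + -1·191 = 1309
  a_8 = 3·1309 + -1·500 = 3427
  a_9 = 3·3427 + -1·1309 = 8972
  a_10 = 3·8972 + -1·3427 = 23489

3,-1 ; 23489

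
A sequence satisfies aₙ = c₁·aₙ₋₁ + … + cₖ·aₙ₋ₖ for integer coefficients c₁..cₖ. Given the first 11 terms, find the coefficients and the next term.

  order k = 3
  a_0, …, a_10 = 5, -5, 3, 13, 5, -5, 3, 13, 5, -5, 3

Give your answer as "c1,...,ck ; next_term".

  a_3 = 1·3 + -1·-5 + 1·5 = 13
  a_4 = 1·13 + -1·3 + 1·-5 = 5
  a_5 = 1·5 + -1·13 + 1·3 = -5
  a_6 = 1·-5 + -1·5 + 1·13 = 3
  a_7 = 1·3 + -1·-5 + 1·5 = 13
  a_8 = 1·13 + -1·3 + 1·-5 = 5
  a_9 = 1·5 + -1·13 + 1·3 = -5
  a_10 = 1·-5 + -1·5 + 1·13 = 3
  a_11 = 1·3 + -1·-5 + 1·5 = 13

1,-1,1 ; 13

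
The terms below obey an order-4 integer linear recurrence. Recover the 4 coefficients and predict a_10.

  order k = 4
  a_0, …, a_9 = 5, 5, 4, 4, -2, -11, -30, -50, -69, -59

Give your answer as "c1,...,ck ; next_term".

  a_4 = 2·4 + 0·4 + -3·5 + 1·5 = -2
  a_5 = 2·-2 + 0·4 + -3·4 + 1·5 = -11
  a_6 = 2·-11 + 0·-2 + -3·4 + 1·4 = -30
  a_7 = 2·-30 + 0·-11 + -3·-2 + 1·4 = -50
  a_8 = 2·-50 + 0·-30 + -3·-11 + 1·-2 = -69
  a_9 = 2·-69 + 0·-50 + -3·-30 + 1·-11 = -59
  a_10 = 2·-59 + 0·-69 + -3·-50 + 1·-30 = 2

2,0,-3,1 ; 2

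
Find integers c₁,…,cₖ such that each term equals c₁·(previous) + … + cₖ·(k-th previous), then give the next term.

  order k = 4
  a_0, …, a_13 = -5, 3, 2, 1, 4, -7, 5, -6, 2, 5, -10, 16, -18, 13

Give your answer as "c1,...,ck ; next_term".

-1,0,0,-1 ; -3

  a_4 = -1·1 + 0·2 + 0·3 + -1·-5 = 4
  a_5 = -1·4 + 0·1 + 0·2 + -1·3 = -7
  a_6 = -1·-7 + 0·4 + 0·1 + -1·2 = 5
  a_7 = -1·5 + 0·-7 + 0·4 + -1·1 = -6
  a_8 = -1·-6 + 0·5 + 0·-7 + -1·4 = 2
  a_9 = -1·2 + 0·-6 + 0·5 + -1·-7 = 5
  a_10 = -1·5 + 0·2 + 0·-6 + -1·5 = -10
  a_11 = -1·-10 + 0·5 + 0·2 + -1·-6 = 16
  a_12 = -1·16 + 0·-10 + 0·5 + -1·2 = -18
  a_13 = -1·-18 + 0·16 + 0·-10 + -1·5 = 13
  a_14 = -1·13 + 0·-18 + 0·16 + -1·-10 = -3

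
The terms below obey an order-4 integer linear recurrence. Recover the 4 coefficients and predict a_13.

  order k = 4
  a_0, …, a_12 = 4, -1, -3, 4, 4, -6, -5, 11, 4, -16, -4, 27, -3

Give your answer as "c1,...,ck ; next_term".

  a_4 = -1·4 + -1·-3 + -1·-1 + 1·4 = 4
  a_5 = -1·4 + -1·4 + -1·-3 + 1·-1 = -6
  a_6 = -1·-6 + -1·4 + -1·4 + 1·-3 = -5
  a_7 = -1·-5 + -1·-6 + -1·4 + 1·4 = 11
  a_8 = -1·11 + -1·-5 + -1·-6 + 1·4 = 4
  a_9 = -1·4 + -1·11 + -1·-5 + 1·-6 = -16
  a_10 = -1·-16 + -1·4 + -1·11 + 1·-5 = -4
  a_11 = -1·-4 + -1·-16 + -1·4 + 1·11 = 27
  a_12 = -1·27 + -1·-4 + -1·-16 + 1·4 = -3
  a_13 = -1·-3 + -1·27 + -1·-4 + 1·-16 = -36

-1,-1,-1,1 ; -36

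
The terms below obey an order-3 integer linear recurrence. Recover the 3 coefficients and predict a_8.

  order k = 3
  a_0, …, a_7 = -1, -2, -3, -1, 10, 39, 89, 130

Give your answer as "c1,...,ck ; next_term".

3,-3,-2 ; 45

  a_3 = 3·-3 + -3·-2 + -2·-1 = -1
  a_4 = 3·-1 + -3·-3 + -2·-2 = 10
  a_5 = 3·10 + -3·-1 + -2·-3 = 39
  a_6 = 3·39 + -3·10 + -2·-1 = 89
  a_7 = 3·89 + -3·39 + -2·10 = 130
  a_8 = 3·130 + -3·89 + -2·39 = 45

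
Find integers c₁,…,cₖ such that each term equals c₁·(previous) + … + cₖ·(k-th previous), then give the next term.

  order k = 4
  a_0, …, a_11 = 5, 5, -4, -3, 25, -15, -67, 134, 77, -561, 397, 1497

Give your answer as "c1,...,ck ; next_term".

-1,-3,1,1 ; -3172

  a_4 = -1·-3 + -3·-4 + 1·5 + 1·5 = 25
  a_5 = -1·25 + -3·-3 + 1·-4 + 1·5 = -15
  a_6 = -1·-15 + -3·25 + 1·-3 + 1·-4 = -67
  a_7 = -1·-67 + -3·-15 + 1·25 + 1·-3 = 134
  a_8 = -1·134 + -3·-67 + 1·-15 + 1·25 = 77
  a_9 = -1·77 + -3·134 + 1·-67 + 1·-15 = -561
  a_10 = -1·-561 + -3·77 + 1·134 + 1·-67 = 397
  a_11 = -1·397 + -3·-561 + 1·77 + 1·134 = 1497
  a_12 = -1·1497 + -3·397 + 1·-561 + 1·77 = -3172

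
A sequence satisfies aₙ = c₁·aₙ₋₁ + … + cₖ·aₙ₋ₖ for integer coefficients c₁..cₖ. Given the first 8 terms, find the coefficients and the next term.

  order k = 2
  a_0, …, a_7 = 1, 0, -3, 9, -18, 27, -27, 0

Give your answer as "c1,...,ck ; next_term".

-3,-3 ; 81

  a_2 = -3·0 + -3·1 = -3
  a_3 = -3·-3 + -3·0 = 9
  a_4 = -3·9 + -3·-3 = -18
  a_5 = -3·-18 + -3·9 = 27
  a_6 = -3·27 + -3·-18 = -27
  a_7 = -3·-27 + -3·27 = 0
  a_8 = -3·0 + -3·-27 = 81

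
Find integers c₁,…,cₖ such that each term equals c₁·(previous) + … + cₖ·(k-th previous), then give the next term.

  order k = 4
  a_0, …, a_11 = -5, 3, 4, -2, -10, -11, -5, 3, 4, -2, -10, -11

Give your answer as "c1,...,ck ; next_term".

1,0,-1,1 ; -5

  a_4 = 1·-2 + 0·4 + -1·3 + 1·-5 = -10
  a_5 = 1·-10 + 0·-2 + -1·4 + 1·3 = -11
  a_6 = 1·-11 + 0·-10 + -1·-2 + 1·4 = -5
  a_7 = 1·-5 + 0·-11 + -1·-10 + 1·-2 = 3
  a_8 = 1·3 + 0·-5 + -1·-11 + 1·-10 = 4
  a_9 = 1·4 + 0·3 + -1·-5 + 1·-11 = -2
  a_10 = 1·-2 + 0·4 + -1·3 + 1·-5 = -10
  a_11 = 1·-10 + 0·-2 + -1·4 + 1·3 = -11
  a_12 = 1·-11 + 0·-10 + -1·-2 + 1·4 = -5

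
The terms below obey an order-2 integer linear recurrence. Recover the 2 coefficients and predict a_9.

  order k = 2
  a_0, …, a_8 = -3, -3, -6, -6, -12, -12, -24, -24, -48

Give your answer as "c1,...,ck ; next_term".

  a_2 = 0·-3 + 2·-3 = -6
  a_3 = 0·-6 + 2·-3 = -6
  a_4 = 0·-6 + 2·-6 = -12
  a_5 = 0·-12 + 2·-6 = -12
  a_6 = 0·-12 + 2·-12 = -24
  a_7 = 0·-24 + 2·-12 = -24
  a_8 = 0·-24 + 2·-24 = -48
  a_9 = 0·-48 + 2·-24 = -48

0,2 ; -48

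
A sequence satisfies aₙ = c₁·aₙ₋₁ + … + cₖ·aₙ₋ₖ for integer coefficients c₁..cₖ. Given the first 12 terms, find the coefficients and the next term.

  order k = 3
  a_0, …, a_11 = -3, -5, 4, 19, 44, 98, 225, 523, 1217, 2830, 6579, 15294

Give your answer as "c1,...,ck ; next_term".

3,-2,1 ; 35554

  a_3 = 3·4 + -2·-5 + 1·-3 = 19
  a_4 = 3·19 + -2·4 + 1·-5 = 44
  a_5 = 3·44 + -2·19 + 1·4 = 98
  a_6 = 3·98 + -2·44 + 1·19 = 225
  a_7 = 3·225 + -2·98 + 1·44 = 523
  a_8 = 3·523 + -2·225 + 1·98 = 1217
  a_9 = 3·1217 + -2·523 + 1·225 = 2830
  a_10 = 3·2830 + -2·1217 + 1·523 = 6579
  a_11 = 3·6579 + -2·2830 + 1·1217 = 15294
  a_12 = 3·15294 + -2·6579 + 1·2830 = 35554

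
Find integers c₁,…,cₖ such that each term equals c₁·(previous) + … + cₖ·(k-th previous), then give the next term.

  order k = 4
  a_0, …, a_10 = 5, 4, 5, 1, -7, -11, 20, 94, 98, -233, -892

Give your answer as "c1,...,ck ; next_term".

  a_4 = 2·1 + -4·5 + -1·4 + 3·5 = -7
  a_5 = 2·-7 + -4·1 + -1·5 + 3·4 = -11
  a_6 = 2·-11 + -4·-7 + -1·1 + 3·5 = 20
  a_7 = 2·20 + -4·-11 + -1·-7 + 3·1 = 94
  a_8 = 2·94 + -4·20 + -1·-11 + 3·-7 = 98
  a_9 = 2·98 + -4·94 + -1·20 + 3·-11 = -233
  a_10 = 2·-233 + -4·98 + -1·94 + 3·20 = -892
  a_11 = 2·-892 + -4·-233 + -1·98 + 3·94 = -668

2,-4,-1,3 ; -668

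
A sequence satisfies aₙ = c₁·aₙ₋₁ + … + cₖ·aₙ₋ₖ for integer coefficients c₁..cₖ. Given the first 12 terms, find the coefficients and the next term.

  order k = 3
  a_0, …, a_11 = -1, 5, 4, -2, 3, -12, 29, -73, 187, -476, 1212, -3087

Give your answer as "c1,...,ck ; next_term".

-2,1,-1 ; 7862

  a_3 = -2·4 + 1·5 + -1·-1 = -2
  a_4 = -2·-2 + 1·4 + -1·5 = 3
  a_5 = -2·3 + 1·-2 + -1·4 = -12
  a_6 = -2·-12 + 1·3 + -1·-2 = 29
  a_7 = -2·29 + 1·-12 + -1·3 = -73
  a_8 = -2·-73 + 1·29 + -1·-12 = 187
  a_9 = -2·187 + 1·-73 + -1·29 = -476
  a_10 = -2·-476 + 1·187 + -1·-73 = 1212
  a_11 = -2·1212 + 1·-476 + -1·187 = -3087
  a_12 = -2·-3087 + 1·1212 + -1·-476 = 7862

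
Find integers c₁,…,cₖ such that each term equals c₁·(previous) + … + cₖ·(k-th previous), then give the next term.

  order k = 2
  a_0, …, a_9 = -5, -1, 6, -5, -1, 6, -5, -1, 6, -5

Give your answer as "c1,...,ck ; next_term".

-1,-1 ; -1

  a_2 = -1·-1 + -1·-5 = 6
  a_3 = -1·6 + -1·-1 = -5
  a_4 = -1·-5 + -1·6 = -1
  a_5 = -1·-1 + -1·-5 = 6
  a_6 = -1·6 + -1·-1 = -5
  a_7 = -1·-5 + -1·6 = -1
  a_8 = -1·-1 + -1·-5 = 6
  a_9 = -1·6 + -1·-1 = -5
  a_10 = -1·-5 + -1·6 = -1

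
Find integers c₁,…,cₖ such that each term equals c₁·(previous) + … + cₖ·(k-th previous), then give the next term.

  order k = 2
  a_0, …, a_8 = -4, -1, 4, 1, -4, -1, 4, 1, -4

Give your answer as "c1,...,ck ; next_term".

  a_2 = 0·-1 + -1·-4 = 4
  a_3 = 0·4 + -1·-1 = 1
  a_4 = 0·1 + -1·4 = -4
  a_5 = 0·-4 + -1·1 = -1
  a_6 = 0·-1 + -1·-4 = 4
  a_7 = 0·4 + -1·-1 = 1
  a_8 = 0·1 + -1·4 = -4
  a_9 = 0·-4 + -1·1 = -1

0,-1 ; -1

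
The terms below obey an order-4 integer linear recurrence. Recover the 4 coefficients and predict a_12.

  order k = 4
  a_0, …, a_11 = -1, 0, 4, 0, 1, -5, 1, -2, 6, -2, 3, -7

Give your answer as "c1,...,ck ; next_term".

-1,0,-1,-1 ; 3

  a_4 = -1·0 + 0·4 + -1·0 + -1·-1 = 1
  a_5 = -1·1 + 0·0 + -1·4 + -1·0 = -5
  a_6 = -1·-5 + 0·1 + -1·0 + -1·4 = 1
  a_7 = -1·1 + 0·-5 + -1·1 + -1·0 = -2
  a_8 = -1·-2 + 0·1 + -1·-5 + -1·1 = 6
  a_9 = -1·6 + 0·-2 + -1·1 + -1·-5 = -2
  a_10 = -1·-2 + 0·6 + -1·-2 + -1·1 = 3
  a_11 = -1·3 + 0·-2 + -1·6 + -1·-2 = -7
  a_12 = -1·-7 + 0·3 + -1·-2 + -1·6 = 3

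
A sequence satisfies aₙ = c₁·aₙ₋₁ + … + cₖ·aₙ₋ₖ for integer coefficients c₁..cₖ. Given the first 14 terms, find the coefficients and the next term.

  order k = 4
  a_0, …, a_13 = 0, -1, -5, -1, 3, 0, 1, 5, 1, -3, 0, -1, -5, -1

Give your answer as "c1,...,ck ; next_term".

1,-1,1,-1 ; 3

  a_4 = 1·-1 + -1·-5 + 1·-1 + -1·0 = 3
  a_5 = 1·3 + -1·-1 + 1·-5 + -1·-1 = 0
  a_6 = 1·0 + -1·3 + 1·-1 + -1·-5 = 1
  a_7 = 1·1 + -1·0 + 1·3 + -1·-1 = 5
  a_8 = 1·5 + -1·1 + 1·0 + -1·3 = 1
  a_9 = 1·1 + -1·5 + 1·1 + -1·0 = -3
  a_10 = 1·-3 + -1·1 + 1·5 + -1·1 = 0
  a_11 = 1·0 + -1·-3 + 1·1 + -1·5 = -1
  a_12 = 1·-1 + -1·0 + 1·-3 + -1·1 = -5
  a_13 = 1·-5 + -1·-1 + 1·0 + -1·-3 = -1
  a_14 = 1·-1 + -1·-5 + 1·-1 + -1·0 = 3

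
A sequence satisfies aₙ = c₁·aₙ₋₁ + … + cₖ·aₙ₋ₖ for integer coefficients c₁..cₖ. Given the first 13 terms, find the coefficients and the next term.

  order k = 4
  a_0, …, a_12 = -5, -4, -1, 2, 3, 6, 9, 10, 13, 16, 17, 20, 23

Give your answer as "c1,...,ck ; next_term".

  a_4 = 1·2 + 0·-1 + 1·-4 + -1·-5 = 3
  a_5 = 1·3 + 0·2 + 1·-1 + -1·-4 = 6
  a_6 = 1·6 + 0·3 + 1·2 + -1·-1 = 9
  a_7 = 1·9 + 0·6 + 1·3 + -1·2 = 10
  a_8 = 1·10 + 0·9 + 1·6 + -1·3 = 13
  a_9 = 1·13 + 0·10 + 1·9 + -1·6 = 16
  a_10 = 1·16 + 0·13 + 1·10 + -1·9 = 17
  a_11 = 1·17 + 0·16 + 1·13 + -1·10 = 20
  a_12 = 1·20 + 0·17 + 1·16 + -1·13 = 23
  a_13 = 1·23 + 0·20 + 1·17 + -1·16 = 24

1,0,1,-1 ; 24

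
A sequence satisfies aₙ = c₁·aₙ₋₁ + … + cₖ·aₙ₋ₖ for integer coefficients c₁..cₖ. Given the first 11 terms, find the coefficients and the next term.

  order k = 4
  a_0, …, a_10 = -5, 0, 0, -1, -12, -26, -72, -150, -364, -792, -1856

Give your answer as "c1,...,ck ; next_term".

2,2,-4,2 ; -4140

  a_4 = 2·-1 + 2·0 + -4·0 + 2·-5 = -12
  a_5 = 2·-12 + 2·-1 + -4·0 + 2·0 = -26
  a_6 = 2·-26 + 2·-12 + -4·-1 + 2·0 = -72
  a_7 = 2·-72 + 2·-26 + -4·-12 + 2·-1 = -150
  a_8 = 2·-150 + 2·-72 + -4·-26 + 2·-12 = -364
  a_9 = 2·-364 + 2·-150 + -4·-72 + 2·-26 = -792
  a_10 = 2·-792 + 2·-364 + -4·-150 + 2·-72 = -1856
  a_11 = 2·-1856 + 2·-792 + -4·-364 + 2·-150 = -4140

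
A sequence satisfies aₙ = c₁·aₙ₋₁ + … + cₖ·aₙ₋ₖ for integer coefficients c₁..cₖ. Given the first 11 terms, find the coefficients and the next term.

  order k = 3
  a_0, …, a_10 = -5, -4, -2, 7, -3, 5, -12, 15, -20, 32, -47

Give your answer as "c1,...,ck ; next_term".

-1,0,-1 ; 67

  a_3 = -1·-2 + 0·-4 + -1·-5 = 7
  a_4 = -1·7 + 0·-2 + -1·-4 = -3
  a_5 = -1·-3 + 0·7 + -1·-2 = 5
  a_6 = -1·5 + 0·-3 + -1·7 = -12
  a_7 = -1·-12 + 0·5 + -1·-3 = 15
  a_8 = -1·15 + 0·-12 + -1·5 = -20
  a_9 = -1·-20 + 0·15 + -1·-12 = 32
  a_10 = -1·32 + 0·-20 + -1·15 = -47
  a_11 = -1·-47 + 0·32 + -1·-20 = 67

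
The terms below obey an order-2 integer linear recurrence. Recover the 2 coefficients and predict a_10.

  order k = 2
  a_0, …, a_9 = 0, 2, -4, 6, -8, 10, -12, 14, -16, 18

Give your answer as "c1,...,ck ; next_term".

  a_2 = -2·2 + -1·0 = -4
  a_3 = -2·-4 + -1·2 = 6
  a_4 = -2·6 + -1·-4 = -8
  a_5 = -2·-8 + -1·6 = 10
  a_6 = -2·10 + -1·-8 = -12
  a_7 = -2·-12 + -1·10 = 14
  a_8 = -2·14 + -1·-12 = -16
  a_9 = -2·-16 + -1·14 = 18
  a_10 = -2·18 + -1·-16 = -20

-2,-1 ; -20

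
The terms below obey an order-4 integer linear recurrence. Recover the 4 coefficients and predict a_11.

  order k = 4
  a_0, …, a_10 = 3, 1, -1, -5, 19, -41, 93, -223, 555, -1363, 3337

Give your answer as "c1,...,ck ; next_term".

  a_4 = -2·-5 + 1·-1 + 1·1 + 3·3 = 19
  a_5 = -2·19 + 1·-5 + 1·-1 + 3·1 = -41
  a_6 = -2·-41 + 1·19 + 1·-5 + 3·-1 = 93
  a_7 = -2·93 + 1·-41 + 1·19 + 3·-5 = -223
  a_8 = -2·-223 + 1·93 + 1·-41 + 3·19 = 555
  a_9 = -2·555 + 1·-223 + 1·93 + 3·-41 = -1363
  a_10 = -2·-1363 + 1·555 + 1·-223 + 3·93 = 3337
  a_11 = -2·3337 + 1·-1363 + 1·555 + 3·-223 = -8151

-2,1,1,3 ; -8151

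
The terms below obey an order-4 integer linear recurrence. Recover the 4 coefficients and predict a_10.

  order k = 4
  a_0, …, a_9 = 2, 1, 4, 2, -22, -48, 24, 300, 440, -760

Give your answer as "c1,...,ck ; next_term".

  a_4 = 1·2 + -4·4 + -4·1 + -2·2 = -22
  a_5 = 1·-22 + -4·2 + -4·4 + -2·1 = -48
  a_6 = 1·-48 + -4·-22 + -4·2 + -2·4 = 24
  a_7 = 1·24 + -4·-48 + -4·-22 + -2·2 = 300
  a_8 = 1·300 + -4·24 + -4·-48 + -2·-22 = 440
  a_9 = 1·440 + -4·300 + -4·24 + -2·-48 = -760
  a_10 = 1·-760 + -4·440 + -4·300 + -2·24 = -3768

1,-4,-4,-2 ; -3768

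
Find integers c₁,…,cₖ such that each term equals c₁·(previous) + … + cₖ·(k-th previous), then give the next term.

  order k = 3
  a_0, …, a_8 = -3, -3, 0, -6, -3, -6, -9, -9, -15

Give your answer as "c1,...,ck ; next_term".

  a_3 = 0·0 + 1·-3 + 1·-3 = -6
  a_4 = 0·-6 + 1·0 + 1·-3 = -3
  a_5 = 0·-3 + 1·-6 + 1·0 = -6
  a_6 = 0·-6 + 1·-3 + 1·-6 = -9
  a_7 = 0·-9 + 1·-6 + 1·-3 = -9
  a_8 = 0·-9 + 1·-9 + 1·-6 = -15
  a_9 = 0·-15 + 1·-9 + 1·-9 = -18

0,1,1 ; -18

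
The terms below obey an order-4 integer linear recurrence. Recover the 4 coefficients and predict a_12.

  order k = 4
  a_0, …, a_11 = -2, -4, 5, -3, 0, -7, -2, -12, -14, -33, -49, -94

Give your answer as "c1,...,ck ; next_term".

  a_4 = 1·-3 + 1·5 + 0·-4 + 1·-2 = 0
  a_5 = 1·0 + 1·-3 + 0·5 + 1·-4 = -7
  a_6 = 1·-7 + 1·0 + 0·-3 + 1·5 = -2
  a_7 = 1·-2 + 1·-7 + 0·0 + 1·-3 = -12
  a_8 = 1·-12 + 1·-2 + 0·-7 + 1·0 = -14
  a_9 = 1·-14 + 1·-12 + 0·-2 + 1·-7 = -33
  a_10 = 1·-33 + 1·-14 + 0·-12 + 1·-2 = -49
  a_11 = 1·-49 + 1·-33 + 0·-14 + 1·-12 = -94
  a_12 = 1·-94 + 1·-49 + 0·-33 + 1·-14 = -157

1,1,0,1 ; -157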